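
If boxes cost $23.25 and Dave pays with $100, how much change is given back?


Start with the amount paid:
$100
Subtract the price:
$100 - $23.25 = $76.75

$76.75


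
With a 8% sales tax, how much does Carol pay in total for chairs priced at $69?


Calculate the tax:
8% of $69 = $5.52
Add tax to price:
$69 + $5.52 = $74.52

$74.52


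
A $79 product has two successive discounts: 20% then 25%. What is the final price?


First discount:
20% of $79 = $15.80
Price after first discount:
$79 - $15.80 = $63.20
Second discount:
25% of $63.20 = $15.80
Final price:
$63.20 - $15.80 = $47.40

$47.40


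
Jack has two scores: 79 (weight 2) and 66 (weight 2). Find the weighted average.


Weighted sum:
2 x 79 + 2 x 66 = 290
Total weight:
2 + 2 = 4
Weighted average:
290 / 4 = 72.5

72.5


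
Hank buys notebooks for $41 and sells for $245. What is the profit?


Selling price = $245
Cost price = $41
Profit = selling price - cost price:
Profit = $245 - $41 = $204

$204


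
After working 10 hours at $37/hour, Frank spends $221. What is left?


Calculate earnings:
10 x $37 = $370
Subtract spending:
$370 - $221 = $149

$149


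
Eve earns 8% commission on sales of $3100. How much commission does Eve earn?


Convert rate to decimal:
8% = 0.08
Multiply by sales:
$3100 x 0.08 = $248

$248


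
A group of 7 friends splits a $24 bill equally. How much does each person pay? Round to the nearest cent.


Total bill: $24
Number of people: 7
Each pays: $24 / 7 = $3.4285... ≈ $3.43

$3.43


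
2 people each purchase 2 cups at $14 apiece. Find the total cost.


Cost per person:
2 x $14 = $28
Group total:
2 x $28 = $56

$56


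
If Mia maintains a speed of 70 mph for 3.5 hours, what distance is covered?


Use the formula: distance = speed x time
Speed = 70 mph, Time = 3.5 hours
70 x 3.5 = 245 miles

245 miles


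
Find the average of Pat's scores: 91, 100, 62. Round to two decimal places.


Add the scores:
91 + 100 + 62 = 253
Divide by the number of tests:
253 / 3 = 84.3333... ≈ 84.33

84.33


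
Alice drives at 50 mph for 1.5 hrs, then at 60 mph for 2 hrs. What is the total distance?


Leg 1 distance:
50 x 1.5 = 75 miles
Leg 2 distance:
60 x 2 = 120 miles
Total distance:
75 + 120 = 195 miles

195 miles


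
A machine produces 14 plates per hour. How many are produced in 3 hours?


Production rate: 14 plates per hour
Time: 3 hours
Total: 14 x 3 = 42 plates

42 plates


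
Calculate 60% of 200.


Convert percentage to decimal:
60% = 0.6
Multiply:
200 x 0.6 = 120

120


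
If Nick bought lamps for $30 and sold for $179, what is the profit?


Selling price = $179
Cost price = $30
Profit = selling price - cost price:
Profit = $179 - $30 = $149

$149


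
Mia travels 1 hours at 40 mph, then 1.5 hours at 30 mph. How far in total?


Leg 1 distance:
40 x 1 = 40 miles
Leg 2 distance:
30 x 1.5 = 45 miles
Total distance:
40 + 45 = 85 miles

85 miles


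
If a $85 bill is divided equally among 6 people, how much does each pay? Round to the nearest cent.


Total bill: $85
Number of people: 6
Each pays: $85 / 6 = $14.1666... ≈ $14.17

$14.17


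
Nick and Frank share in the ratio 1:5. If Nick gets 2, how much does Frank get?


Find the multiplier:
2 / 1 = 2
Apply to Frank's share:
5 x 2 = 10

10


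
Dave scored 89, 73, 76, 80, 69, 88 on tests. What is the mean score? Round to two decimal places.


Add the scores:
89 + 73 + 76 + 80 + 69 + 88 = 475
Divide by the number of tests:
475 / 6 = 79.1666... ≈ 79.17

79.17


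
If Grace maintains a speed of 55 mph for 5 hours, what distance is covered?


Use the formula: distance = speed x time
Speed = 55 mph, Time = 5 hours
55 x 5 = 275 miles

275 miles


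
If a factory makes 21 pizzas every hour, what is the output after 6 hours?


Production rate: 21 pizzas per hour
Time: 6 hours
Total: 21 x 6 = 126 pizzas

126 pizzas


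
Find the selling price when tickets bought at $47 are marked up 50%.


Calculate the markup amount:
50% of $47 = $23.50
Add to cost:
$47 + $23.50 = $70.50

$70.50


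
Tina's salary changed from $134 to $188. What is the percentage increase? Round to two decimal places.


Find the absolute change:
|188 - 134| = 54
Divide by original and multiply by 100:
54 / 134 x 100 = 40.2985...% ≈ 40.3%

40.3%


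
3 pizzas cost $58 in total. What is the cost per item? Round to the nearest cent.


Total cost: $58
Number of items: 3
Unit price: $58 / 3 = $19.3333... ≈ $19.33

$19.33


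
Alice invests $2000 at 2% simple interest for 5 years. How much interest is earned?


Use the formula I = P x R x T / 100
P x R x T = 2000 x 2 x 5 = 20000
I = 20000 / 100 = $200

$200


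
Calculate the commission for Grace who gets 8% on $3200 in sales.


Convert rate to decimal:
8% = 0.08
Multiply by sales:
$3200 x 0.08 = $256

$256


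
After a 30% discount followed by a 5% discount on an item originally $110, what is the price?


First discount:
30% of $110 = $33
Price after first discount:
$110 - $33 = $77
Second discount:
5% of $77 = $3.85
Final price:
$77 - $3.85 = $73.15

$73.15


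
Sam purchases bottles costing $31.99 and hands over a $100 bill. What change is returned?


Start with the amount paid:
$100
Subtract the price:
$100 - $31.99 = $68.01

$68.01


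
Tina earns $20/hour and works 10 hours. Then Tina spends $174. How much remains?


Calculate earnings:
10 x $20 = $200
Subtract spending:
$200 - $174 = $26

$26


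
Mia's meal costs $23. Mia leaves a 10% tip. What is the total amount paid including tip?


Calculate the tip:
10% of $23 = $2.30
Add tip to meal cost:
$23 + $2.30 = $25.30

$25.30


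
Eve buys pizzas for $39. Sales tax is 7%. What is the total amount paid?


Calculate the tax:
7% of $39 = $2.73
Add tax to price:
$39 + $2.73 = $41.73

$41.73


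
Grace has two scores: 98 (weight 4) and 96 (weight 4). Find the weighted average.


Weighted sum:
4 x 98 + 4 x 96 = 776
Total weight:
4 + 4 = 8
Weighted average:
776 / 8 = 97

97


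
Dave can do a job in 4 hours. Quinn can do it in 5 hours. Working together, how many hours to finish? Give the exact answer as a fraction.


Dave's rate: 1/4 of the job per hour
Quinn's rate: 1/5 of the job per hour
Combined rate: 1/4 + 1/5 = 9/20 per hour
Time = 1 / (9/20) = 20/9 hours (≈ 2.22 hours)

20/9 hours


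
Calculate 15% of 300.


Convert percentage to decimal:
15% = 0.15
Multiply:
300 x 0.15 = 45

45


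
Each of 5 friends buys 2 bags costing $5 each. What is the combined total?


Cost per person:
2 x $5 = $10
Group total:
5 x $10 = $50

$50


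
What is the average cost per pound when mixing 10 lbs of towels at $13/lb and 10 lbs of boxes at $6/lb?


Cost of towels:
10 x $13 = $130
Cost of boxes:
10 x $6 = $60
Total cost: $130 + $60 = $190
Total weight: 20 lbs
Average: $190 / 20 = $9.50/lb

$9.50/lb


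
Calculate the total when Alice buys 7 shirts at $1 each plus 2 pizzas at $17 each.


Cost of shirts:
7 x $1 = $7
Cost of pizzas:
2 x $17 = $34
Add both:
$7 + $34 = $41

$41


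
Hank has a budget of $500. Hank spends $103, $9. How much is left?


Add up expenses:
$103 + $9 = $112
Subtract from budget:
$500 - $112 = $388

$388


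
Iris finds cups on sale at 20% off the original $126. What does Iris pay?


Calculate the discount amount:
20% of $126 = $25.20
Subtract from original:
$126 - $25.20 = $100.80

$100.80


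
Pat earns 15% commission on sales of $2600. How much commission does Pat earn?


Convert rate to decimal:
15% = 0.15
Multiply by sales:
$2600 x 0.15 = $390

$390


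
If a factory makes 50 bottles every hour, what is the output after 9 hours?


Production rate: 50 bottles per hour
Time: 9 hours
Total: 50 x 9 = 450 bottles

450 bottles


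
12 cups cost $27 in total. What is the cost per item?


Total cost: $27
Number of items: 12
Unit price: $27 / 12 = $2.25

$2.25


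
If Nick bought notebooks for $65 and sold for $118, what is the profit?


Selling price = $118
Cost price = $65
Profit = selling price - cost price:
Profit = $118 - $65 = $53

$53


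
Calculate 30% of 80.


Convert percentage to decimal:
30% = 0.3
Multiply:
80 x 0.3 = 24

24


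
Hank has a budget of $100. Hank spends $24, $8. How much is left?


Add up expenses:
$24 + $8 = $32
Subtract from budget:
$100 - $32 = $68

$68


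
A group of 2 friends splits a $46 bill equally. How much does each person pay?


Total bill: $46
Number of people: 2
Each pays: $46 / 2 = $23

$23


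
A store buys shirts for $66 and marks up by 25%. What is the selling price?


Calculate the markup amount:
25% of $66 = $16.50
Add to cost:
$66 + $16.50 = $82.50

$82.50


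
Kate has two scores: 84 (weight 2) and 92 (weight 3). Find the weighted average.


Weighted sum:
2 x 84 + 3 x 92 = 444
Total weight:
2 + 3 = 5
Weighted average:
444 / 5 = 88.8

88.8


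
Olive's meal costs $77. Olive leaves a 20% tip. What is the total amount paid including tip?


Calculate the tip:
20% of $77 = $15.40
Add tip to meal cost:
$77 + $15.40 = $92.40

$92.40


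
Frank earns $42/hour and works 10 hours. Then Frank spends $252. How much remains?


Calculate earnings:
10 x $42 = $420
Subtract spending:
$420 - $252 = $168

$168


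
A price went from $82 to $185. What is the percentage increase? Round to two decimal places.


Find the absolute change:
|185 - 82| = 103
Divide by original and multiply by 100:
103 / 82 x 100 = 125.6097...% ≈ 125.61%

125.61%


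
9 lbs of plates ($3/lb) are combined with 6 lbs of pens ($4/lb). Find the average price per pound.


Cost of plates:
9 x $3 = $27
Cost of pens:
6 x $4 = $24
Total cost: $27 + $24 = $51
Total weight: 15 lbs
Average: $51 / 15 = $3.40/lb

$3.40/lb


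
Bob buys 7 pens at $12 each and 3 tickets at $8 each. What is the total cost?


Cost of pens:
7 x $12 = $84
Cost of tickets:
3 x $8 = $24
Add both:
$84 + $24 = $108

$108


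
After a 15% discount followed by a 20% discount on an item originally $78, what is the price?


First discount:
15% of $78 = $11.70
Price after first discount:
$78 - $11.70 = $66.30
Second discount:
20% of $66.30 = $13.26
Final price:
$66.30 - $13.26 = $53.04

$53.04


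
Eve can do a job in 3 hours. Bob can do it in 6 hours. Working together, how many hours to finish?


Eve's rate: 1/3 of the job per hour
Bob's rate: 1/6 of the job per hour
Combined rate: 1/3 + 1/6 = 1/2 per hour
Time = 1 / (1/2) = 2 hours

2 hours


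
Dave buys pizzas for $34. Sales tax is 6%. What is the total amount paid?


Calculate the tax:
6% of $34 = $2.04
Add tax to price:
$34 + $2.04 = $36.04

$36.04


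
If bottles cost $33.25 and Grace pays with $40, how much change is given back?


Start with the amount paid:
$40
Subtract the price:
$40 - $33.25 = $6.75

$6.75


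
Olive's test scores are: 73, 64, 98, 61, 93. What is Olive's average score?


Add the scores:
73 + 64 + 98 + 61 + 93 = 389
Divide by the number of tests:
389 / 5 = 77.8

77.8


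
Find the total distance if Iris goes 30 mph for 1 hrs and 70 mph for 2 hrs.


Leg 1 distance:
30 x 1 = 30 miles
Leg 2 distance:
70 x 2 = 140 miles
Total distance:
30 + 140 = 170 miles

170 miles


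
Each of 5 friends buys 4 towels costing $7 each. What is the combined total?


Cost per person:
4 x $7 = $28
Group total:
5 x $28 = $140

$140


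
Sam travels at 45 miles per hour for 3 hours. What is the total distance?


Use the formula: distance = speed x time
Speed = 45 mph, Time = 3 hours
45 x 3 = 135 miles

135 miles


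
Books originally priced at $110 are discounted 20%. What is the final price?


Calculate the discount amount:
20% of $110 = $22
Subtract from original:
$110 - $22 = $88

$88


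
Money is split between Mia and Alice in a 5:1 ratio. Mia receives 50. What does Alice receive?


Find the multiplier:
50 / 5 = 10
Apply to Alice's share:
1 x 10 = 10

10


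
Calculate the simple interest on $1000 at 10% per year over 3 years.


Use the formula I = P x R x T / 100
P x R x T = 1000 x 10 x 3 = 30000
I = 30000 / 100 = $300

$300


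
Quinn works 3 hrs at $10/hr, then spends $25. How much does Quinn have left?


Calculate earnings:
3 x $10 = $30
Subtract spending:
$30 - $25 = $5

$5


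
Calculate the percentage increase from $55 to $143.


Find the absolute change:
|143 - 55| = 88
Divide by original and multiply by 100:
88 / 55 x 100 = 160%

160%


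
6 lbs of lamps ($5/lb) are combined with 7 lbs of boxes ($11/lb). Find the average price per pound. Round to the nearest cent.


Cost of lamps:
6 x $5 = $30
Cost of boxes:
7 x $11 = $77
Total cost: $30 + $77 = $107
Total weight: 13 lbs
Average: $107 / 13 = $8.2307... ≈ $8.23/lb

$8.23/lb


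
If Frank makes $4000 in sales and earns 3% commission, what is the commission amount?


Convert rate to decimal:
3% = 0.03
Multiply by sales:
$4000 x 0.03 = $120

$120


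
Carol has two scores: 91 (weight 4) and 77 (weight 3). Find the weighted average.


Weighted sum:
4 x 91 + 3 x 77 = 595
Total weight:
4 + 3 = 7
Weighted average:
595 / 7 = 85

85


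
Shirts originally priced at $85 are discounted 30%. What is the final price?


Calculate the discount amount:
30% of $85 = $25.50
Subtract from original:
$85 - $25.50 = $59.50

$59.50


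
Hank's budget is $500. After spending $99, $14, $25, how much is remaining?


Add up expenses:
$99 + $14 + $25 = $138
Subtract from budget:
$500 - $138 = $362

$362


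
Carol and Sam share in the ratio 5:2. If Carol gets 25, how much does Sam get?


Find the multiplier:
25 / 5 = 5
Apply to Sam's share:
2 x 5 = 10

10


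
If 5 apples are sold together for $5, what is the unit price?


Total cost: $5
Number of items: 5
Unit price: $5 / 5 = $1

$1


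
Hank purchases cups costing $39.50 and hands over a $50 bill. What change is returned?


Start with the amount paid:
$50
Subtract the price:
$50 - $39.50 = $10.50

$10.50


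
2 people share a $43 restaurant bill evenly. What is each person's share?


Total bill: $43
Number of people: 2
Each pays: $43 / 2 = $21.50

$21.50


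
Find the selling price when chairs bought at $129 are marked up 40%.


Calculate the markup amount:
40% of $129 = $51.60
Add to cost:
$129 + $51.60 = $180.60

$180.60


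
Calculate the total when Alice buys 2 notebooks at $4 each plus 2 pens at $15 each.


Cost of notebooks:
2 x $4 = $8
Cost of pens:
2 x $15 = $30
Add both:
$8 + $30 = $38

$38


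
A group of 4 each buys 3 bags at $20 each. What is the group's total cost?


Cost per person:
3 x $20 = $60
Group total:
4 x $60 = $240

$240


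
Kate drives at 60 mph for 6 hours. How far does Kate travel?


Use the formula: distance = speed x time
Speed = 60 mph, Time = 6 hours
60 x 6 = 360 miles

360 miles


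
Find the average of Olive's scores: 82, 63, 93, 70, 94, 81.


Add the scores:
82 + 63 + 93 + 70 + 94 + 81 = 483
Divide by the number of tests:
483 / 6 = 80.5

80.5


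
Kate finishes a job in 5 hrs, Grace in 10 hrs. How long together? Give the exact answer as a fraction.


Kate's rate: 1/5 of the job per hour
Grace's rate: 1/10 of the job per hour
Combined rate: 1/5 + 1/10 = 3/10 per hour
Time = 1 / (3/10) = 10/3 hours (≈ 3.33 hours)

10/3 hours


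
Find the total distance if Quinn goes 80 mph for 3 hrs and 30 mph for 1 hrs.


Leg 1 distance:
80 x 3 = 240 miles
Leg 2 distance:
30 x 1 = 30 miles
Total distance:
240 + 30 = 270 miles

270 miles


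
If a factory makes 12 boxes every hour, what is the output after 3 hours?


Production rate: 12 boxes per hour
Time: 3 hours
Total: 12 x 3 = 36 boxes

36 boxes


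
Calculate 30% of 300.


Convert percentage to decimal:
30% = 0.3
Multiply:
300 x 0.3 = 90

90


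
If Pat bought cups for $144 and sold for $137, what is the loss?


Selling price = $137
Cost price = $144
Loss = cost price - selling price:
Loss = $144 - $137 = $7

$7


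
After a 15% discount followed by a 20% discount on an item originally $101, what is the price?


First discount:
15% of $101 = $15.15
Price after first discount:
$101 - $15.15 = $85.85
Second discount:
20% of $85.85 = $17.17
Final price:
$85.85 - $17.17 = $68.68

$68.68


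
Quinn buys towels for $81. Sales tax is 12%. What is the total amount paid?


Calculate the tax:
12% of $81 = $9.72
Add tax to price:
$81 + $9.72 = $90.72

$90.72


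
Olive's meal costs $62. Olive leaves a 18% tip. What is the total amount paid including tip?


Calculate the tip:
18% of $62 = $11.16
Add tip to meal cost:
$62 + $11.16 = $73.16

$73.16


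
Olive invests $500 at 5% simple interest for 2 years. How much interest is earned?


Use the formula I = P x R x T / 100
P x R x T = 500 x 5 x 2 = 5000
I = 5000 / 100 = $50

$50


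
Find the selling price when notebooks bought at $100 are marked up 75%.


Calculate the markup amount:
75% of $100 = $75
Add to cost:
$100 + $75 = $175

$175


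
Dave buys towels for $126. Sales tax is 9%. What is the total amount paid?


Calculate the tax:
9% of $126 = $11.34
Add tax to price:
$126 + $11.34 = $137.34

$137.34


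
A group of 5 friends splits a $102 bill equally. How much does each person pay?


Total bill: $102
Number of people: 5
Each pays: $102 / 5 = $20.40

$20.40


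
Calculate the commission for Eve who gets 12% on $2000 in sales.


Convert rate to decimal:
12% = 0.12
Multiply by sales:
$2000 x 0.12 = $240

$240


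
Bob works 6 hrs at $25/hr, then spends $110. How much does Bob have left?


Calculate earnings:
6 x $25 = $150
Subtract spending:
$150 - $110 = $40

$40


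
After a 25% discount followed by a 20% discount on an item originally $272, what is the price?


First discount:
25% of $272 = $68
Price after first discount:
$272 - $68 = $204
Second discount:
20% of $204 = $40.80
Final price:
$204 - $40.80 = $163.20

$163.20


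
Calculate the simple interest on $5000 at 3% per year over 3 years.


Use the formula I = P x R x T / 100
P x R x T = 5000 x 3 x 3 = 45000
I = 45000 / 100 = $450

$450


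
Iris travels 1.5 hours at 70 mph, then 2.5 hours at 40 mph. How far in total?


Leg 1 distance:
70 x 1.5 = 105 miles
Leg 2 distance:
40 x 2.5 = 100 miles
Total distance:
105 + 100 = 205 miles

205 miles


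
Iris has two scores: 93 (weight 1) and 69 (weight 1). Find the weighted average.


Weighted sum:
1 x 93 + 1 x 69 = 162
Total weight:
1 + 1 = 2
Weighted average:
162 / 2 = 81

81


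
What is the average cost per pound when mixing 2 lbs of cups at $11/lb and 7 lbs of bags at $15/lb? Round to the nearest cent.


Cost of cups:
2 x $11 = $22
Cost of bags:
7 x $15 = $105
Total cost: $22 + $105 = $127
Total weight: 9 lbs
Average: $127 / 9 = $14.1111... ≈ $14.11/lb

$14.11/lb


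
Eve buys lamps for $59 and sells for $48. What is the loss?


Selling price = $48
Cost price = $59
Loss = cost price - selling price:
Loss = $59 - $48 = $11

$11


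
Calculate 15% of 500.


Convert percentage to decimal:
15% = 0.15
Multiply:
500 x 0.15 = 75

75


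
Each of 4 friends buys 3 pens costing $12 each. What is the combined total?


Cost per person:
3 x $12 = $36
Group total:
4 x $36 = $144

$144


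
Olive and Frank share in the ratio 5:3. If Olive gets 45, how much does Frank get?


Find the multiplier:
45 / 5 = 9
Apply to Frank's share:
3 x 9 = 27

27


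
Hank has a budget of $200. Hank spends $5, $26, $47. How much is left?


Add up expenses:
$5 + $26 + $47 = $78
Subtract from budget:
$200 - $78 = $122

$122


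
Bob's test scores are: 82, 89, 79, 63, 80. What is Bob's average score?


Add the scores:
82 + 89 + 79 + 63 + 80 = 393
Divide by the number of tests:
393 / 5 = 78.6

78.6


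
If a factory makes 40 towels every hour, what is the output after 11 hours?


Production rate: 40 towels per hour
Time: 11 hours
Total: 40 x 11 = 440 towels

440 towels


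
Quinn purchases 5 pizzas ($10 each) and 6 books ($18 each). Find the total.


Cost of pizzas:
5 x $10 = $50
Cost of books:
6 x $18 = $108
Add both:
$50 + $108 = $158

$158


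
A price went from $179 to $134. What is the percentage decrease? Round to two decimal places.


Find the absolute change:
|134 - 179| = 45
Divide by original and multiply by 100:
45 / 179 x 100 = 25.1396...% ≈ 25.14%

25.14%


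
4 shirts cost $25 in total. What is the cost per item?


Total cost: $25
Number of items: 4
Unit price: $25 / 4 = $6.25

$6.25


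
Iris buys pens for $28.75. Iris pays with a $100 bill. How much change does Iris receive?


Start with the amount paid:
$100
Subtract the price:
$100 - $28.75 = $71.25

$71.25


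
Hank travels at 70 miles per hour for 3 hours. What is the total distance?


Use the formula: distance = speed x time
Speed = 70 mph, Time = 3 hours
70 x 3 = 210 miles

210 miles


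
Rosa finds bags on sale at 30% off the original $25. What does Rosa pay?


Calculate the discount amount:
30% of $25 = $7.50
Subtract from original:
$25 - $7.50 = $17.50

$17.50


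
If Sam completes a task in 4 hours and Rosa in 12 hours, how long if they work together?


Sam's rate: 1/4 of the job per hour
Rosa's rate: 1/12 of the job per hour
Combined rate: 1/4 + 1/12 = 1/3 per hour
Time = 1 / (1/3) = 3 hours

3 hours


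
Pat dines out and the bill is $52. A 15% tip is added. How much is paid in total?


Calculate the tip:
15% of $52 = $7.80
Add tip to meal cost:
$52 + $7.80 = $59.80

$59.80


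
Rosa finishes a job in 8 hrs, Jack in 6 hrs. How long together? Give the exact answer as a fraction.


Rosa's rate: 1/8 of the job per hour
Jack's rate: 1/6 of the job per hour
Combined rate: 1/8 + 1/6 = 7/24 per hour
Time = 1 / (7/24) = 24/7 hours (≈ 3.43 hours)

24/7 hours


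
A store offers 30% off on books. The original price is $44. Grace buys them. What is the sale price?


Calculate the discount amount:
30% of $44 = $13.20
Subtract from original:
$44 - $13.20 = $30.80

$30.80


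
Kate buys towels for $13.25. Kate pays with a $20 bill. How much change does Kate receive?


Start with the amount paid:
$20
Subtract the price:
$20 - $13.25 = $6.75

$6.75


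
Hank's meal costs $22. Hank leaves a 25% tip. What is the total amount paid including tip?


Calculate the tip:
25% of $22 = $5.50
Add tip to meal cost:
$22 + $5.50 = $27.50

$27.50


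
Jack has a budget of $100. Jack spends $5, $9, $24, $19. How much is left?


Add up expenses:
$5 + $9 + $24 + $19 = $57
Subtract from budget:
$100 - $57 = $43

$43


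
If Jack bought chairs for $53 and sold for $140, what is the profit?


Selling price = $140
Cost price = $53
Profit = selling price - cost price:
Profit = $140 - $53 = $87

$87


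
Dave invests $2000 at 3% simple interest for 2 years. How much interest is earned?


Use the formula I = P x R x T / 100
P x R x T = 2000 x 3 x 2 = 12000
I = 12000 / 100 = $120

$120


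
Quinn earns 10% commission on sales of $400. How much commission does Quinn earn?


Convert rate to decimal:
10% = 0.1
Multiply by sales:
$400 x 0.1 = $40

$40


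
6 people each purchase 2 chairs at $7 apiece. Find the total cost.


Cost per person:
2 x $7 = $14
Group total:
6 x $14 = $84

$84


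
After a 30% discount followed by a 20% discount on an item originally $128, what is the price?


First discount:
30% of $128 = $38.40
Price after first discount:
$128 - $38.40 = $89.60
Second discount:
20% of $89.60 = $17.92
Final price:
$89.60 - $17.92 = $71.68

$71.68


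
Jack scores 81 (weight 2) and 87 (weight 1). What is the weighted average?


Weighted sum:
2 x 81 + 1 x 87 = 249
Total weight:
2 + 1 = 3
Weighted average:
249 / 3 = 83

83


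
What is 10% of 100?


Convert percentage to decimal:
10% = 0.1
Multiply:
100 x 0.1 = 10

10


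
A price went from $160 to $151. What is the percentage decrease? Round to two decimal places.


Find the absolute change:
|151 - 160| = 9
Divide by original and multiply by 100:
9 / 160 x 100 = 5.625% ≈ 5.63%

5.63%


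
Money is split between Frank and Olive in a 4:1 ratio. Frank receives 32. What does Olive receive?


Find the multiplier:
32 / 4 = 8
Apply to Olive's share:
1 x 8 = 8

8


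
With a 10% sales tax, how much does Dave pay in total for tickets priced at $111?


Calculate the tax:
10% of $111 = $11.10
Add tax to price:
$111 + $11.10 = $122.10

$122.10


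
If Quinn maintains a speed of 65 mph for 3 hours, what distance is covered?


Use the formula: distance = speed x time
Speed = 65 mph, Time = 3 hours
65 x 3 = 195 miles

195 miles


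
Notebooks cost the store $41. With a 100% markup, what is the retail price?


Calculate the markup amount:
100% of $41 = $41
Add to cost:
$41 + $41 = $82

$82


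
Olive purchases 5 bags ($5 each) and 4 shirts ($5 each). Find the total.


Cost of bags:
5 x $5 = $25
Cost of shirts:
4 x $5 = $20
Add both:
$25 + $20 = $45

$45


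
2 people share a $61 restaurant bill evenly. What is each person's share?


Total bill: $61
Number of people: 2
Each pays: $61 / 2 = $30.50

$30.50


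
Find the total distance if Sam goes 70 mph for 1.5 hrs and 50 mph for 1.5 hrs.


Leg 1 distance:
70 x 1.5 = 105 miles
Leg 2 distance:
50 x 1.5 = 75 miles
Total distance:
105 + 75 = 180 miles

180 miles


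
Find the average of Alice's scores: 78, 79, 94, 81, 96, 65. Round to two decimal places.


Add the scores:
78 + 79 + 94 + 81 + 96 + 65 = 493
Divide by the number of tests:
493 / 6 = 82.1666... ≈ 82.17

82.17


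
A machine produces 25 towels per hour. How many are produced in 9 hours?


Production rate: 25 towels per hour
Time: 9 hours
Total: 25 x 9 = 225 towels

225 towels


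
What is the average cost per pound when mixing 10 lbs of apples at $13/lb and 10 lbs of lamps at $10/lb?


Cost of apples:
10 x $13 = $130
Cost of lamps:
10 x $10 = $100
Total cost: $130 + $100 = $230
Total weight: 20 lbs
Average: $230 / 20 = $11.50/lb

$11.50/lb


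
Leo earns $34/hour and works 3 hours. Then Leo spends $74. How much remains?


Calculate earnings:
3 x $34 = $102
Subtract spending:
$102 - $74 = $28

$28


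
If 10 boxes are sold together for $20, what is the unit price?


Total cost: $20
Number of items: 10
Unit price: $20 / 10 = $2

$2


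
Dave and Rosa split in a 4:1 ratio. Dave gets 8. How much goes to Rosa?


Find the multiplier:
8 / 4 = 2
Apply to Rosa's share:
1 x 2 = 2

2


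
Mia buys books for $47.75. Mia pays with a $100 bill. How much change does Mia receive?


Start with the amount paid:
$100
Subtract the price:
$100 - $47.75 = $52.25

$52.25


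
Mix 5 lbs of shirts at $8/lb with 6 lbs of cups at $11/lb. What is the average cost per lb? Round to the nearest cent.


Cost of shirts:
5 x $8 = $40
Cost of cups:
6 x $11 = $66
Total cost: $40 + $66 = $106
Total weight: 11 lbs
Average: $106 / 11 = $9.6363... ≈ $9.64/lb

$9.64/lb


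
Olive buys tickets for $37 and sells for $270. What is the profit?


Selling price = $270
Cost price = $37
Profit = selling price - cost price:
Profit = $270 - $37 = $233

$233


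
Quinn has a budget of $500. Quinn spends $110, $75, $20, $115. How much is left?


Add up expenses:
$110 + $75 + $20 + $115 = $320
Subtract from budget:
$500 - $320 = $180

$180


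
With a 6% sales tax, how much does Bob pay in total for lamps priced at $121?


Calculate the tax:
6% of $121 = $7.26
Add tax to price:
$121 + $7.26 = $128.26

$128.26


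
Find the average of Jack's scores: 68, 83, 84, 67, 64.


Add the scores:
68 + 83 + 84 + 67 + 64 = 366
Divide by the number of tests:
366 / 5 = 73.2

73.2


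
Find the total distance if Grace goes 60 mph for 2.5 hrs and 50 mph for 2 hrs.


Leg 1 distance:
60 x 2.5 = 150 miles
Leg 2 distance:
50 x 2 = 100 miles
Total distance:
150 + 100 = 250 miles

250 miles


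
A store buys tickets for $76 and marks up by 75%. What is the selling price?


Calculate the markup amount:
75% of $76 = $57
Add to cost:
$76 + $57 = $133

$133


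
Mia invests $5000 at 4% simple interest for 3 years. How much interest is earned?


Use the formula I = P x R x T / 100
P x R x T = 5000 x 4 x 3 = 60000
I = 60000 / 100 = $600

$600


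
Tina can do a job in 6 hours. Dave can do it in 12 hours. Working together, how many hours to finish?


Tina's rate: 1/6 of the job per hour
Dave's rate: 1/12 of the job per hour
Combined rate: 1/6 + 1/12 = 1/4 per hour
Time = 1 / (1/4) = 4 hours

4 hours


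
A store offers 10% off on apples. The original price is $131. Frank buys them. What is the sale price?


Calculate the discount amount:
10% of $131 = $13.10
Subtract from original:
$131 - $13.10 = $117.90

$117.90


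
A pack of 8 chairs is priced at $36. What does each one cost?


Total cost: $36
Number of items: 8
Unit price: $36 / 8 = $4.50

$4.50


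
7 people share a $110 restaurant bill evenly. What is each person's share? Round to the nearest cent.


Total bill: $110
Number of people: 7
Each pays: $110 / 7 = $15.7142... ≈ $15.71

$15.71


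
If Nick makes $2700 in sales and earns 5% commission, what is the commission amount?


Convert rate to decimal:
5% = 0.05
Multiply by sales:
$2700 x 0.05 = $135

$135


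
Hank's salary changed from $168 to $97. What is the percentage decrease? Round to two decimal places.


Find the absolute change:
|97 - 168| = 71
Divide by original and multiply by 100:
71 / 168 x 100 = 42.2619...% ≈ 42.26%

42.26%


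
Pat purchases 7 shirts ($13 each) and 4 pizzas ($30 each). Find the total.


Cost of shirts:
7 x $13 = $91
Cost of pizzas:
4 x $30 = $120
Add both:
$91 + $120 = $211

$211


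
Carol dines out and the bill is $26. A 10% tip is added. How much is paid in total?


Calculate the tip:
10% of $26 = $2.60
Add tip to meal cost:
$26 + $2.60 = $28.60

$28.60


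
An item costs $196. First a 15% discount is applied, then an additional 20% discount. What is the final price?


First discount:
15% of $196 = $29.40
Price after first discount:
$196 - $29.40 = $166.60
Second discount:
20% of $166.60 = $33.32
Final price:
$166.60 - $33.32 = $133.28

$133.28


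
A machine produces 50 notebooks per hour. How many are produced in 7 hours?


Production rate: 50 notebooks per hour
Time: 7 hours
Total: 50 x 7 = 350 notebooks

350 notebooks


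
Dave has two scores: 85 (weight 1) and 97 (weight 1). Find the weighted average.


Weighted sum:
1 x 85 + 1 x 97 = 182
Total weight:
1 + 1 = 2
Weighted average:
182 / 2 = 91

91


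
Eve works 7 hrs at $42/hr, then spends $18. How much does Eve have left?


Calculate earnings:
7 x $42 = $294
Subtract spending:
$294 - $18 = $276

$276


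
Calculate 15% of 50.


Convert percentage to decimal:
15% = 0.15
Multiply:
50 x 0.15 = 7.5

7.5


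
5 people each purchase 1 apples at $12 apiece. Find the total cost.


Cost per person:
1 x $12 = $12
Group total:
5 x $12 = $60

$60


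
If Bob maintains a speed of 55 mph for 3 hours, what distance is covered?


Use the formula: distance = speed x time
Speed = 55 mph, Time = 3 hours
55 x 3 = 165 miles

165 miles


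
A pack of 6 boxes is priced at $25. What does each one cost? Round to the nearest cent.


Total cost: $25
Number of items: 6
Unit price: $25 / 6 = $4.1666... ≈ $4.17

$4.17


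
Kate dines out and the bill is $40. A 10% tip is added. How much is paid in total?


Calculate the tip:
10% of $40 = $4
Add tip to meal cost:
$40 + $4 = $44

$44


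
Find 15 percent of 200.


Convert percentage to decimal:
15% = 0.15
Multiply:
200 x 0.15 = 30

30


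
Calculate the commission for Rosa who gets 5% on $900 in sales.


Convert rate to decimal:
5% = 0.05
Multiply by sales:
$900 x 0.05 = $45

$45


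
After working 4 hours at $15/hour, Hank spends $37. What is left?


Calculate earnings:
4 x $15 = $60
Subtract spending:
$60 - $37 = $23

$23


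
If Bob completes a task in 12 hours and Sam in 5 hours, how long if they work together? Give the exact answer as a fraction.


Bob's rate: 1/12 of the job per hour
Sam's rate: 1/5 of the job per hour
Combined rate: 1/12 + 1/5 = 17/60 per hour
Time = 1 / (17/60) = 60/17 hours (≈ 3.53 hours)

60/17 hours


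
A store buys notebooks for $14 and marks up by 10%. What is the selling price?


Calculate the markup amount:
10% of $14 = $1.40
Add to cost:
$14 + $1.40 = $15.40

$15.40


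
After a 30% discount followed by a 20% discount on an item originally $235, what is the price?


First discount:
30% of $235 = $70.50
Price after first discount:
$235 - $70.50 = $164.50
Second discount:
20% of $164.50 = $32.90
Final price:
$164.50 - $32.90 = $131.60

$131.60


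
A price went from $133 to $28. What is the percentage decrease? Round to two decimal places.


Find the absolute change:
|28 - 133| = 105
Divide by original and multiply by 100:
105 / 133 x 100 = 78.9473...% ≈ 78.95%

78.95%


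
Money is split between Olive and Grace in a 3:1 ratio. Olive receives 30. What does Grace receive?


Find the multiplier:
30 / 3 = 10
Apply to Grace's share:
1 x 10 = 10

10


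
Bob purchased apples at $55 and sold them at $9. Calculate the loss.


Selling price = $9
Cost price = $55
Loss = cost price - selling price:
Loss = $55 - $9 = $46

$46


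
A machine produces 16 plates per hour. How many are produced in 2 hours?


Production rate: 16 plates per hour
Time: 2 hours
Total: 16 x 2 = 32 plates

32 plates


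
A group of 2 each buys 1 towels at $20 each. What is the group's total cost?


Cost per person:
1 x $20 = $20
Group total:
2 x $20 = $40

$40


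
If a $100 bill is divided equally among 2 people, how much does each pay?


Total bill: $100
Number of people: 2
Each pays: $100 / 2 = $50

$50


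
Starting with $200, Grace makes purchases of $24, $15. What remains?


Add up expenses:
$24 + $15 = $39
Subtract from budget:
$200 - $39 = $161

$161


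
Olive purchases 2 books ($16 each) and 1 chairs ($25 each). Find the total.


Cost of books:
2 x $16 = $32
Cost of chairs:
1 x $25 = $25
Add both:
$32 + $25 = $57

$57


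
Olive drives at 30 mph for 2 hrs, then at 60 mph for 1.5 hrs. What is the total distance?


Leg 1 distance:
30 x 2 = 60 miles
Leg 2 distance:
60 x 1.5 = 90 miles
Total distance:
60 + 90 = 150 miles

150 miles


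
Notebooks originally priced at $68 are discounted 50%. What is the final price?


Calculate the discount amount:
50% of $68 = $34
Subtract from original:
$68 - $34 = $34

$34


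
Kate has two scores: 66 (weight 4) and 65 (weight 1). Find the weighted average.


Weighted sum:
4 x 66 + 1 x 65 = 329
Total weight:
4 + 1 = 5
Weighted average:
329 / 5 = 65.8

65.8


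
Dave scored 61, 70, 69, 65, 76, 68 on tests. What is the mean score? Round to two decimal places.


Add the scores:
61 + 70 + 69 + 65 + 76 + 68 = 409
Divide by the number of tests:
409 / 6 = 68.1666... ≈ 68.17

68.17


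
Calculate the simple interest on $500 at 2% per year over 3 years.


Use the formula I = P x R x T / 100
P x R x T = 500 x 2 x 3 = 3000
I = 3000 / 100 = $30

$30


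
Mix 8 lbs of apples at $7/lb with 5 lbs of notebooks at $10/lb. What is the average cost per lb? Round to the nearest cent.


Cost of apples:
8 x $7 = $56
Cost of notebooks:
5 x $10 = $50
Total cost: $56 + $50 = $106
Total weight: 13 lbs
Average: $106 / 13 = $8.1538... ≈ $8.15/lb

$8.15/lb


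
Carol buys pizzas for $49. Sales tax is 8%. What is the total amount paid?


Calculate the tax:
8% of $49 = $3.92
Add tax to price:
$49 + $3.92 = $52.92

$52.92


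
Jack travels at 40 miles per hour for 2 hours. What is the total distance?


Use the formula: distance = speed x time
Speed = 40 mph, Time = 2 hours
40 x 2 = 80 miles

80 miles


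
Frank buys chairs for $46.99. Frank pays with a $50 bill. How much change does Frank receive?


Start with the amount paid:
$50
Subtract the price:
$50 - $46.99 = $3.01

$3.01


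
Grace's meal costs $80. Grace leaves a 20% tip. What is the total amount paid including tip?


Calculate the tip:
20% of $80 = $16
Add tip to meal cost:
$80 + $16 = $96

$96


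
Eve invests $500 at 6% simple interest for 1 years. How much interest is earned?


Use the formula I = P x R x T / 100
P x R x T = 500 x 6 x 1 = 3000
I = 3000 / 100 = $30

$30


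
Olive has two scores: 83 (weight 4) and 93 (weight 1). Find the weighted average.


Weighted sum:
4 x 83 + 1 x 93 = 425
Total weight:
4 + 1 = 5
Weighted average:
425 / 5 = 85

85


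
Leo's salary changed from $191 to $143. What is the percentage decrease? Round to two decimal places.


Find the absolute change:
|143 - 191| = 48
Divide by original and multiply by 100:
48 / 191 x 100 = 25.1308...% ≈ 25.13%

25.13%


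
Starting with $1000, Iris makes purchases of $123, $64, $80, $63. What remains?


Add up expenses:
$123 + $64 + $80 + $63 = $330
Subtract from budget:
$1000 - $330 = $670

$670


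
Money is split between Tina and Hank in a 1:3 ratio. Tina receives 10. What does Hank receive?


Find the multiplier:
10 / 1 = 10
Apply to Hank's share:
3 x 10 = 30

30


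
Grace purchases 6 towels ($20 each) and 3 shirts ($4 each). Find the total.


Cost of towels:
6 x $20 = $120
Cost of shirts:
3 x $4 = $12
Add both:
$120 + $12 = $132

$132


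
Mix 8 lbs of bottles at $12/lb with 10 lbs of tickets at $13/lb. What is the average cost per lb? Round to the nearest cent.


Cost of bottles:
8 x $12 = $96
Cost of tickets:
10 x $13 = $130
Total cost: $96 + $130 = $226
Total weight: 18 lbs
Average: $226 / 18 = $12.5555... ≈ $12.56/lb

$12.56/lb


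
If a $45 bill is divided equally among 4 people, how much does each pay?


Total bill: $45
Number of people: 4
Each pays: $45 / 4 = $11.25

$11.25


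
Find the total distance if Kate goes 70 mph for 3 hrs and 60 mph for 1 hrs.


Leg 1 distance:
70 x 3 = 210 miles
Leg 2 distance:
60 x 1 = 60 miles
Total distance:
210 + 60 = 270 miles

270 miles


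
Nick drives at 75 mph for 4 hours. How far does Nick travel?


Use the formula: distance = speed x time
Speed = 75 mph, Time = 4 hours
75 x 4 = 300 miles

300 miles


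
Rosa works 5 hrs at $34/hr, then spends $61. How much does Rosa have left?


Calculate earnings:
5 x $34 = $170
Subtract spending:
$170 - $61 = $109

$109


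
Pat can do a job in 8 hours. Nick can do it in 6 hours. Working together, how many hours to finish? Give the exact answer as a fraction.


Pat's rate: 1/8 of the job per hour
Nick's rate: 1/6 of the job per hour
Combined rate: 1/8 + 1/6 = 7/24 per hour
Time = 1 / (7/24) = 24/7 hours (≈ 3.43 hours)

24/7 hours


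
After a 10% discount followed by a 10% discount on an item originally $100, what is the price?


First discount:
10% of $100 = $10
Price after first discount:
$100 - $10 = $90
Second discount:
10% of $90 = $9
Final price:
$90 - $9 = $81

$81


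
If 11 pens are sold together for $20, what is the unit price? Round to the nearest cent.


Total cost: $20
Number of items: 11
Unit price: $20 / 11 = $1.8181... ≈ $1.82

$1.82


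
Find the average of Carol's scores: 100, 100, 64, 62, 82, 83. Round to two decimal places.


Add the scores:
100 + 100 + 64 + 62 + 82 + 83 = 491
Divide by the number of tests:
491 / 6 = 81.8333... ≈ 81.83

81.83


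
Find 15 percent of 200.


Convert percentage to decimal:
15% = 0.15
Multiply:
200 x 0.15 = 30

30


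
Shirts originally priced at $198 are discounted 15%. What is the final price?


Calculate the discount amount:
15% of $198 = $29.70
Subtract from original:
$198 - $29.70 = $168.30

$168.30
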